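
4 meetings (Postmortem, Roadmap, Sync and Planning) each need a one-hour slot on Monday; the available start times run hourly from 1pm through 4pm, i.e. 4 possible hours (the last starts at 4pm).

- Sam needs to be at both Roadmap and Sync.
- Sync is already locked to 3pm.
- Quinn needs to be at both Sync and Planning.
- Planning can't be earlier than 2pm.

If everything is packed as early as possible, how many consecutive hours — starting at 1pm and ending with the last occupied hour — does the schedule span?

Sync can't be placed before 3pm — that is hour 3 counting from 1pm — so the schedule must run through at least 3 hours.
3 works (last occupied hour: 3pm): for example Planning -> 2pm, Postmortem -> 1pm, Roadmap -> 1pm, Sync -> 3pm.

3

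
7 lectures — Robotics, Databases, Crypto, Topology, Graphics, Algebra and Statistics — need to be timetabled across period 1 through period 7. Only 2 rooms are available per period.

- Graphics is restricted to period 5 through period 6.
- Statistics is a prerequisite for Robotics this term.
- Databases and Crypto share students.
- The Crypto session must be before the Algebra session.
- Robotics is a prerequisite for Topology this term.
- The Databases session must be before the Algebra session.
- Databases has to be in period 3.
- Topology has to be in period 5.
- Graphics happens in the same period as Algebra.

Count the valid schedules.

Splitting on Robotics: it can be period 2 (4), period 3 (8), period 4 (12). Listing each branch's schedules as (Databases, Crypto, Topology, Graphics, Algebra, Statistics) by period number:
Robotics=period 2: (3,1,5,6,6,1) (3,2,5,6,6,1) (3,4,5,6,6,1) (3,5,5,6,6,1) — 4.
Robotics=period 3: (3,1,5,6,6,1) (3,1,5,6,6,2) (3,2,5,6,6,1) (3,2,5,6,6,2) (3,4,5,6,6,1) (3,4,5,6,6,2) (3,5,5,6,6,1) (3,5,5,6,6,2) — 8.
Robotics=period 4: (3,1,5,6,6,1) (3,1,5,6,6,2) (3,1,5,6,6,3) (3,2,5,6,6,1) (3,2,5,6,6,2) (3,2,5,6,6,3) (3,4,5,6,6,1) (3,4,5,6,6,2) (3,4,5,6,6,3) (3,5,5,6,6,1) (3,5,5,6,6,2) (3,5,5,6,6,3) — 12.
Summing: 4 + 8 + 12 = 24.

24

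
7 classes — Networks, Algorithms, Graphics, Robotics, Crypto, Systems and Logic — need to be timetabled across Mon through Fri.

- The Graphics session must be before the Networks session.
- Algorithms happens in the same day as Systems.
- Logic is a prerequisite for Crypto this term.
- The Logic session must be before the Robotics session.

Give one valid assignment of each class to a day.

Crypto -> Tue; Systems -> Mon; Graphics -> Mon; Robotics -> Tue; Logic -> Mon; Algorithms -> Mon; Networks -> Tue

Checking: Graphics(Mon) before Networks(Tue); Logic(Mon) before Robotics(Tue); Logic(Mon) before Crypto(Tue); Algorithms = Systems = Mon.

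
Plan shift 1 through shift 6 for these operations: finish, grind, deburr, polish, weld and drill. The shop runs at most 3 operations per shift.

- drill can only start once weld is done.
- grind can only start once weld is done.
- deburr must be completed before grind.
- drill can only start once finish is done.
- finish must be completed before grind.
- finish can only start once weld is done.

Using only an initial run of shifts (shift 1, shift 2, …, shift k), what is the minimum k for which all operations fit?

3

The precedence chain requires at least 3 distinct shifts.
With at most 3 per shift and 6 operations, at least 2 shifts are needed.
3 works (last occupied shift: shift 3): for example polish=shift 1; grind=shift 3; finish=shift 2; drill=shift 3; deburr=shift 1; weld=shift 1.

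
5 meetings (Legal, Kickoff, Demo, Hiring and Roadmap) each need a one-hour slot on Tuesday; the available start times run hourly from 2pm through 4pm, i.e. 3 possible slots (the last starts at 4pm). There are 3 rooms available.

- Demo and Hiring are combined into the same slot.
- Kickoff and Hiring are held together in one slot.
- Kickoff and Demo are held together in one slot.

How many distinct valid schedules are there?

12

Splitting on Legal: it can be 2pm (4), 3pm (4), 4pm (4). Listing each branch's schedules as (Kickoff, Demo, Hiring, Roadmap):
Legal=2pm: (3pm,3pm,3pm,2pm) (3pm,3pm,3pm,4pm) (4pm,4pm,4pm,2pm) (4pm,4pm,4pm,3pm) — 4.
Legal=3pm: (2pm,2pm,2pm,3pm) (2pm,2pm,2pm,4pm) (4pm,4pm,4pm,2pm) (4pm,4pm,4pm,3pm) — 4.
Legal=4pm: (2pm,2pm,2pm,3pm) (2pm,2pm,2pm,4pm) (3pm,3pm,3pm,2pm) (3pm,3pm,3pm,4pm) — 4.
Summing: 4 + 4 + 4 = 12.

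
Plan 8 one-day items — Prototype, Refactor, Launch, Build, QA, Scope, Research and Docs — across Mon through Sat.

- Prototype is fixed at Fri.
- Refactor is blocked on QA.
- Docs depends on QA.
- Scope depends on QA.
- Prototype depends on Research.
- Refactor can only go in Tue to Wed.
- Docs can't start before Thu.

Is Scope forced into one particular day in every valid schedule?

No

Scope can be Tue (e.g. Refactor in Tue, Research in Mon, Scope in Tue, Build in Mon, Launch in Mon, QA in Mon, Prototype in Fri, Docs in Thu) or Wed (e.g. Research -> Mon, QA -> Mon, Refactor -> Tue, Prototype -> Fri, Docs -> Thu, Launch -> Mon, Scope -> Wed, Build -> Mon).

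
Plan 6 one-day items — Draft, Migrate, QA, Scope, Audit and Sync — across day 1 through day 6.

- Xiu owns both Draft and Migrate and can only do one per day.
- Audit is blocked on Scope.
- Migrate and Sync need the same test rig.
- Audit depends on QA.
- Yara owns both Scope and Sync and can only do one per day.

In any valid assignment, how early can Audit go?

day 2

Precedence pushes Audit to at least day 2.
Audit at day 2 is achievable: Draft in day 1; Sync in day 3; Migrate in day 2; Audit in day 2; Scope in day 1; QA in day 1.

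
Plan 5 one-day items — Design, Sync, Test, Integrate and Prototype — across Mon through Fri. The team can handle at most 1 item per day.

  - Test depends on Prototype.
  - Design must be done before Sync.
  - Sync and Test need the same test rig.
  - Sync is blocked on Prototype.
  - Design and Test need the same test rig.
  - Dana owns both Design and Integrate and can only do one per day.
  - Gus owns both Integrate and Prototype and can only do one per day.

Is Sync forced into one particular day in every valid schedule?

No

Sync can be Wed (e.g. Sync in Wed; Integrate in Fri; Test in Thu; Prototype in Mon; Design in Tue) or Thu (e.g. Test -> Wed, Sync -> Thu, Design -> Tue, Prototype -> Mon, Integrate -> Fri).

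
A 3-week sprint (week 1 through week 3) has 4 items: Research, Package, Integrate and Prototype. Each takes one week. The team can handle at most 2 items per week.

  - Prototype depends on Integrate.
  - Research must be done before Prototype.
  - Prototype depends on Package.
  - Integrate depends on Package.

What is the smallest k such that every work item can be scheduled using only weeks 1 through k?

3

The precedence chain requires at least 3 distinct weeks.
With at most 2 per week and 4 work items, at least 2 weeks are needed.
3 works (last occupied week: week 3): for example Package -> week 1, Research -> week 1, Prototype -> week 3, Integrate -> week 2.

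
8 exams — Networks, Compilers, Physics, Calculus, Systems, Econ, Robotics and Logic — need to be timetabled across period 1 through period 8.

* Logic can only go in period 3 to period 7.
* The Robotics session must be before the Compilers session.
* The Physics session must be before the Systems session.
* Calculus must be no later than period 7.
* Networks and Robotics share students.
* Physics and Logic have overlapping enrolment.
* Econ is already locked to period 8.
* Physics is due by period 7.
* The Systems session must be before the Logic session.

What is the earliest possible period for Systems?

period 2

Precedence pushes Systems to at least period 2; downstream work caps Systems at period 6.
Systems at period 2 is achievable: Robotics -> period 1, Networks -> period 2, Calculus -> period 1, Physics -> period 1, Logic -> period 3, Compilers -> period 2, Systems -> period 2, Econ -> period 8.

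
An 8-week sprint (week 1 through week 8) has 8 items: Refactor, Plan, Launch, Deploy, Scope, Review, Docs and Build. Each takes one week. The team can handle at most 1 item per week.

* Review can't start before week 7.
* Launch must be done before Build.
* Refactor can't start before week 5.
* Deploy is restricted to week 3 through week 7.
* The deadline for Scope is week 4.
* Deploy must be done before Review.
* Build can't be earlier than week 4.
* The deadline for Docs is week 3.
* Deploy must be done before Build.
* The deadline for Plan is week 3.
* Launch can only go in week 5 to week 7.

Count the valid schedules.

48

Splitting on Refactor: it can be week 5 (16), week 6 (16), week 7 (8), week 8 (8). Listing each branch's schedules as (Plan, Launch, Deploy, Scope, Review, Docs, Build) by week number:
Refactor=week 5: (1,6,3,4,7,2,8) (1,6,3,4,8,2,7) (1,6,4,2,7,3,8) (1,6,4,2,8,3,7) (1,6,4,3,7,2,8) (1,6,4,3,8,2,7) (2,6,3,4,7,1,8) (2,6,3,4,8,1,7) (2,6,4,1,7,3,8) (2,6,4,1,8,3,7) (2,6,4,3,7,1,8) (2,6,4,3,8,1,7) (3,6,4,1,7,2,8) (3,6,4,1,8,2,7) (3,6,4,2,7,1,8) (3,6,4,2,8,1,7) — 16.
Refactor=week 6: (1,5,3,4,7,2,8) (1,5,3,4,8,2,7) (1,5,4,2,7,3,8) (1,5,4,2,8,3,7) (1,5,4,3,7,2,8) (1,5,4,3,8,2,7) (2,5,3,4,7,1,8) (2,5,3,4,8,1,7) (2,5,4,1,7,3,8) (2,5,4,1,8,3,7) (2,5,4,3,7,1,8) (2,5,4,3,8,1,7) (3,5,4,1,7,2,8) (3,5,4,1,8,2,7) (3,5,4,2,7,1,8) (3,5,4,2,8,1,7) — 16.
Refactor=week 7: (1,5,3,4,8,2,6) (1,5,4,2,8,3,6) (1,5,4,3,8,2,6) (2,5,3,4,8,1,6) (2,5,4,1,8,3,6) (2,5,4,3,8,1,6) (3,5,4,1,8,2,6) (3,5,4,2,8,1,6) — 8.
Refactor=week 8: (1,5,3,4,7,2,6) (1,5,4,2,7,3,6) (1,5,4,3,7,2,6) (2,5,3,4,7,1,6) (2,5,4,1,7,3,6) (2,5,4,3,7,1,6) (3,5,4,1,7,2,6) (3,5,4,2,7,1,6) — 8.
Summing: 16 + 16 + 8 + 8 = 48.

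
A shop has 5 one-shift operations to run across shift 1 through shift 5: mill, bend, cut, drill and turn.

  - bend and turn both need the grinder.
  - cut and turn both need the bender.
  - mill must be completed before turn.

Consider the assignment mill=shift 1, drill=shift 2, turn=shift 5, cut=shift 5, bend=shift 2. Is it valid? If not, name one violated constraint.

No — it violates: cut and turn both need the bender

mill must be completed before turn — holds.
bend and turn both need the grinder — holds.
cut and turn both need the bender — violated.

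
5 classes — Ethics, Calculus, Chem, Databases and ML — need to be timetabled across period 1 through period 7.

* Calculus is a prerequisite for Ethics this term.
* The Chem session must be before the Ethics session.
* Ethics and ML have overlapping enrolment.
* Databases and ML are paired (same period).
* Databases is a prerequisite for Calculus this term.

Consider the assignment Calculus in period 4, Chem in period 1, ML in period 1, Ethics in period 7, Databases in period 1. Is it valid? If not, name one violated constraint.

Ethics and ML have overlapping enrolment — holds.
Calculus is a prerequisite for Ethics this term — holds.
Databases and ML are paired (same period) — holds.
Databases is a prerequisite for Calculus this term — holds.
The Chem session must be before the Ethics session — holds.

Yes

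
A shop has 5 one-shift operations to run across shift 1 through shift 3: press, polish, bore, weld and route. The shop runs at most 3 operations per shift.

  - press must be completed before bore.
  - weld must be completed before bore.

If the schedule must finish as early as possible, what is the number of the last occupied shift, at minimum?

shift 2

The precedence chain requires at least 2 distinct shifts.
With at most 3 per shift and 5 operations, at least 2 shifts are needed.
2 works (last occupied shift: shift 2): for example bore=shift 2, polish=shift 1, route=shift 2, weld=shift 1, press=shift 1.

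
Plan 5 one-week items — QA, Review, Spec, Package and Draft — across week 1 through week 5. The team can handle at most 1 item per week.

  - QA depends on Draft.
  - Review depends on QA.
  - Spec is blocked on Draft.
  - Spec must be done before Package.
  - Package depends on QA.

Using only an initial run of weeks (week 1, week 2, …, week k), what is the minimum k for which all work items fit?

5

The precedence chain requires at least 3 distinct weeks.
With at most 1 per week and 5 work items, at least 5 weeks are needed.
5 works (last occupied week: week 5): for example QA in week 2, Package in week 4, Spec in week 3, Draft in week 1, Review in week 5.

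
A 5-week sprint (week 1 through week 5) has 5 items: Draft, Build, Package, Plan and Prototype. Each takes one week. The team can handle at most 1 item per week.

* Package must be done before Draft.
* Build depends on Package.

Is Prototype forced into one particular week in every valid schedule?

Prototype can be week 1 (e.g. Plan -> week 5, Build -> week 4, Prototype -> week 1, Draft -> week 3, Package -> week 2) or week 2 (e.g. Prototype=week 2, Plan=week 5, Draft=week 3, Package=week 1, Build=week 4).

No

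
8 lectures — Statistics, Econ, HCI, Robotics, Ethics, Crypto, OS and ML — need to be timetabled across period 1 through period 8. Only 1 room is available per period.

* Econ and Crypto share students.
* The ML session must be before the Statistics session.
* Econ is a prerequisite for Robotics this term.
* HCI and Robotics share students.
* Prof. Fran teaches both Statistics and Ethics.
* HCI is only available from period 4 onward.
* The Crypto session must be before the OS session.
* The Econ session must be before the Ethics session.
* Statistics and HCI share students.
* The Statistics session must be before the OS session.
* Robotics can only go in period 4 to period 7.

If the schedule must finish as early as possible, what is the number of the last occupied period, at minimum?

period 8

The precedence chain requires at least 3 distinct periods.
With at most 1 per period and 8 lectures, at least 8 periods are needed.
HCI can't be placed before period 4, so the schedule must run through at least period 4.
8 works (last occupied period: period 8): for example Statistics in period 2, Econ in period 3, OS in period 7, Ethics in period 8, ML in period 1, HCI in period 5, Crypto in period 6, Robotics in period 4.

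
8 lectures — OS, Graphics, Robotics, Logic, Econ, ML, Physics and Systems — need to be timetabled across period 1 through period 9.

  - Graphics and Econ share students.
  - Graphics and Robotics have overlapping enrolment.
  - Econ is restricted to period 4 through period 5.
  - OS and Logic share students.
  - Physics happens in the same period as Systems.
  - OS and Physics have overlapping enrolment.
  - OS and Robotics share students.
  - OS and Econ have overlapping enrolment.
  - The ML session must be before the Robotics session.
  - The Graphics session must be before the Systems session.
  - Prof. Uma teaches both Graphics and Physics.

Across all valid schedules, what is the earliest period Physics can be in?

period 2

Physics must be in the same period as Systems, which can't be before period 2, so Physics is at least period 2.
Physics at period 2 is achievable: Physics=period 2, Econ=period 4, OS=period 1, Systems=period 2, Logic=period 2, Graphics=period 1, Robotics=period 2, ML=period 1.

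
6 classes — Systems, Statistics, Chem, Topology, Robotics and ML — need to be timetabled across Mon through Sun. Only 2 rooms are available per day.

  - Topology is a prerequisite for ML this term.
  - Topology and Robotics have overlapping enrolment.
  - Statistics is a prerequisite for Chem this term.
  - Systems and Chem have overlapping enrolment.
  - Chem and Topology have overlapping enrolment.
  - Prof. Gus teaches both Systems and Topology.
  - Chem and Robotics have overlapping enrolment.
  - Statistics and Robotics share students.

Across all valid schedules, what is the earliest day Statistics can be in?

Downstream work caps Statistics at Sat.
Statistics at Mon is achievable: ML -> Tue; Chem -> Tue; Topology -> Mon; Statistics -> Mon; Robotics -> Wed; Systems -> Wed.

Mon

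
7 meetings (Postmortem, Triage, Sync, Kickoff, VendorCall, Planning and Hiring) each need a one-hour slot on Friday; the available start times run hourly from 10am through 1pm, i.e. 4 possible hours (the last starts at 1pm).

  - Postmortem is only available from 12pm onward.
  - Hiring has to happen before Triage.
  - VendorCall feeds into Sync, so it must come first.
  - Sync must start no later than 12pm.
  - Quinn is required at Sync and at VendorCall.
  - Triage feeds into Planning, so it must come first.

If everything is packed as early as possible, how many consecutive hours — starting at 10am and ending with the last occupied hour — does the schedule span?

The precedence chain requires at least 3 distinct hours.
3 works (last occupied hour: 12pm): for example Planning in 12pm, Kickoff in 10am, Hiring in 10am, VendorCall in 10am, Triage in 11am, Sync in 11am, Postmortem in 12pm.

3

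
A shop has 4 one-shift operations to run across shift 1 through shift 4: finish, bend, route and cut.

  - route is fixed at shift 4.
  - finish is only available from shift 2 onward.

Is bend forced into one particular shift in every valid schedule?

No

bend can be shift 1 (e.g. route in shift 4, finish in shift 2, bend in shift 1, cut in shift 1) or shift 2 (e.g. bend -> shift 2, route -> shift 4, cut -> shift 1, finish -> shift 2).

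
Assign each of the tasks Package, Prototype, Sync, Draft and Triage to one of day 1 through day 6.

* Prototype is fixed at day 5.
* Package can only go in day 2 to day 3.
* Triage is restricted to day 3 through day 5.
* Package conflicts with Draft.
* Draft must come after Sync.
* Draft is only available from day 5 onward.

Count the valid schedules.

54

Splitting on Package: it can be day 2 (27), day 3 (27). Listing each branch's schedules as (Prototype, Sync, Draft, Triage) by day number:
Package=day 2: (5,1,5,3) (5,1,5,4) (5,1,5,5) (5,1,6,3) (5,1,6,4) (5,1,6,5) (5,2,5,3) (5,2,5,4) (5,2,5,5) (5,2,6,3) (5,2,6,4) (5,2,6,5) (5,3,5,3) (5,3,5,4) (5,3,5,5) (5,3,6,3) (5,3,6,4) (5,3,6,5) (5,4,5,3) (5,4,5,4) (5,4,5,5) (5,4,6,3) (5,4,6,4) (5,4,6,5) (5,5,6,3) (5,5,6,4) (5,5,6,5) — 27.
Package=day 3: (5,1,5,3) (5,1,5,4) (5,1,5,5) (5,1,6,3) (5,1,6,4) (5,1,6,5) (5,2,5,3) (5,2,5,4) (5,2,5,5) (5,2,6,3) (5,2,6,4) (5,2,6,5) (5,3,5,3) (5,3,5,4) (5,3,5,5) (5,3,6,3) (5,3,6,4) (5,3,6,5) (5,4,5,3) (5,4,5,4) (5,4,5,5) (5,4,6,3) (5,4,6,4) (5,4,6,5) (5,5,6,3) (5,5,6,4) (5,5,6,5) — 27.
Summing: 27 + 27 = 54.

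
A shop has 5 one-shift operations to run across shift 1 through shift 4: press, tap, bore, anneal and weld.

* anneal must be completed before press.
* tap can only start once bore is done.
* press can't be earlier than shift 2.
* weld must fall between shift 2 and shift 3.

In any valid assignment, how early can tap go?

Precedence pushes tap to at least shift 2.
tap at shift 2 is achievable: anneal in shift 1; tap in shift 2; bore in shift 1; weld in shift 2; press in shift 2.

shift 2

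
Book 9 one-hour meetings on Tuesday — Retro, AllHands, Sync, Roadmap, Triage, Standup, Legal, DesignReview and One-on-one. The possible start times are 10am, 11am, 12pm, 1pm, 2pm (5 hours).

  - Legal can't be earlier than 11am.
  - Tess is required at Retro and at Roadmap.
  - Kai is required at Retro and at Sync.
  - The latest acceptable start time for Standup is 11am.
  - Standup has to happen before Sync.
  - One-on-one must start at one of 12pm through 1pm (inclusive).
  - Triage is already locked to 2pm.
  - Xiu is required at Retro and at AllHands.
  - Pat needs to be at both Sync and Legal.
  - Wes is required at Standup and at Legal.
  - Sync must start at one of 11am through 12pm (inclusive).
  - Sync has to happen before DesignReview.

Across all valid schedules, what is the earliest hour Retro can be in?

Retro at 10am is achievable: Roadmap=11am, Triage=2pm, One-on-one=12pm, Sync=11am, DesignReview=12pm, Legal=12pm, Retro=10am, Standup=10am, AllHands=11am.

10am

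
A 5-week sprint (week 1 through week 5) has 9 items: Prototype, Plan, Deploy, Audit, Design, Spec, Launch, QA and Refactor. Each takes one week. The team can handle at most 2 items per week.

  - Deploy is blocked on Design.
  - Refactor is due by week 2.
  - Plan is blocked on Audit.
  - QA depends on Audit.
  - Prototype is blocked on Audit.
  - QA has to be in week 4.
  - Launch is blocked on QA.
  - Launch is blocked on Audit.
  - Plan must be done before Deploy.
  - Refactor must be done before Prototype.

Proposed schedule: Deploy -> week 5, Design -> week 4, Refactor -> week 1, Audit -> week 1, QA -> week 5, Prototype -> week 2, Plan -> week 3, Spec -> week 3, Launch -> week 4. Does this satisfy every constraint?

No. Launch is blocked on QA is not satisfied.

Plan is blocked on Audit — holds.
QA has to be in week 4 — violated.
Deploy is blocked on Design — holds.
Plan must be done before Deploy — holds.
Prototype is blocked on Audit — holds.
QA depends on Audit — holds.
Refactor must be done before Prototype — holds.
Launch is blocked on QA — violated.
The team can handle at most 2 items per week — holds.
Launch is blocked on Audit — holds.
Refactor is due by week 2 — holds.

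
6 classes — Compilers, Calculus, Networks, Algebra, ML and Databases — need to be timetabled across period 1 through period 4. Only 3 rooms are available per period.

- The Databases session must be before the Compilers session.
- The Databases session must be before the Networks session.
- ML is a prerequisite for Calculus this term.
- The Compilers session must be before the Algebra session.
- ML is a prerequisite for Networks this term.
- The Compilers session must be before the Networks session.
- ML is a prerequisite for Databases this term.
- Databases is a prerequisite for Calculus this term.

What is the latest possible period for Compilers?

period 3

Precedence pushes Compilers to at least period 3; downstream work caps Compilers at period 3.
Compilers at period 3 is achievable: Compilers=period 3, ML=period 1, Calculus=period 3, Databases=period 2, Networks=period 4, Algebra=period 4.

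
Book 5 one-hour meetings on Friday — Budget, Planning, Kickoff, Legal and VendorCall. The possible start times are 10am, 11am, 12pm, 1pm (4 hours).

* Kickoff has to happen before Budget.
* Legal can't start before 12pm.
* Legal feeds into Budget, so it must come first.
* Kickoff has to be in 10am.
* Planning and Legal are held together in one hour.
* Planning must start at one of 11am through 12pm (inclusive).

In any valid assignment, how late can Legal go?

12pm

Legal is available from 12pm; downstream work caps Legal at 12pm.
Legal at 12pm is achievable: Kickoff=10am; Budget=1pm; VendorCall=10am; Legal=12pm; Planning=12pm.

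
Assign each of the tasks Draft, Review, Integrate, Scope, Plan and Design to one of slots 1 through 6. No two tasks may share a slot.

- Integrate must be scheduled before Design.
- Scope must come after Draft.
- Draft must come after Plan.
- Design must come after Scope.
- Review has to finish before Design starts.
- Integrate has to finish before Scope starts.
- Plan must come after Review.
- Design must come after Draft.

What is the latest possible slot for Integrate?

Downstream work caps Integrate at 4.
Integrate at 4 is achievable: Scope -> 5; Review -> 1; Design -> 6; Plan -> 2; Integrate -> 4; Draft -> 3.

4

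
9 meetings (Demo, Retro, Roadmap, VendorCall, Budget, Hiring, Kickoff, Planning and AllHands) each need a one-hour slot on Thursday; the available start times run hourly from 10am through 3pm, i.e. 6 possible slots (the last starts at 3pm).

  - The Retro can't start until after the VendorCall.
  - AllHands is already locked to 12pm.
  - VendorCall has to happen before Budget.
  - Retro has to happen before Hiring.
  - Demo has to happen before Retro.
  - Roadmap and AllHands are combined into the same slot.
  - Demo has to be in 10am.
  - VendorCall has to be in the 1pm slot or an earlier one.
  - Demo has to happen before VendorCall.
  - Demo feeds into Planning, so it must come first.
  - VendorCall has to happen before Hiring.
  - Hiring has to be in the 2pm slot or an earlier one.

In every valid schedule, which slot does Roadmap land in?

Roadmap must be in the same slot as AllHands, which can't be before 12pm, so Roadmap is at least 12pm; Roadmap must be in the same slot as AllHands, which can't be after 12pm, so Roadmap is at most 12pm.
So Roadmap is pinned to 12pm.

12pm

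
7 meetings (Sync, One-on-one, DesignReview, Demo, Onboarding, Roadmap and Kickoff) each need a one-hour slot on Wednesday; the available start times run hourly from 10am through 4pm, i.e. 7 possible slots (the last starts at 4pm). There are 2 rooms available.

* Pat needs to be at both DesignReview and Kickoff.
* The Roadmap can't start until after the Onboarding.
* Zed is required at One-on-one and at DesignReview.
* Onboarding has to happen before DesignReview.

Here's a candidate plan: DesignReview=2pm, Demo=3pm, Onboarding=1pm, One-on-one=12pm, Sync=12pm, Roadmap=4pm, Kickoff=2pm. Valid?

There are 2 rooms available — holds.
The Roadmap can't start until after the Onboarding — holds.
Onboarding has to happen before DesignReview — holds.
Pat needs to be at both DesignReview and Kickoff — violated.
Zed is required at One-on-one and at DesignReview — holds.

No. Pat needs to be at both DesignReview and Kickoff is not satisfied.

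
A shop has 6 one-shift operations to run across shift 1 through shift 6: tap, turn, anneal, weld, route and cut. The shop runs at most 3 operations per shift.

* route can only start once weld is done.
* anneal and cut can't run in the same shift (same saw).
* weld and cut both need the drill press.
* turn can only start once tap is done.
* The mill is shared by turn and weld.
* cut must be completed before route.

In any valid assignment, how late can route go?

Precedence pushes route to at least shift 2.
route at shift 6 is achievable: tap -> shift 1, cut -> shift 2, turn -> shift 2, anneal -> shift 1, route -> shift 6, weld -> shift 1.

shift 6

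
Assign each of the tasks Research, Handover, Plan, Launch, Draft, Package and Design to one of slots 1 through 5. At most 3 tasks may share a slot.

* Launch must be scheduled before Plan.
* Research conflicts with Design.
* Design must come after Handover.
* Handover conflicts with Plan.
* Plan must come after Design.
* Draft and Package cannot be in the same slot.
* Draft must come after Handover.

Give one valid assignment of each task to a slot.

Research=1, Plan=3, Design=2, Package=3, Draft=2, Launch=1, Handover=1

Checking: Design(2) before Plan(3); Handover(1) before Design(2); Launch(1) before Plan(3); Handover(1) before Draft(2); Research(1) != Design(2); Handover(1) != Plan(3); Draft(2) != Package(3); max 3 per slot (cap 3).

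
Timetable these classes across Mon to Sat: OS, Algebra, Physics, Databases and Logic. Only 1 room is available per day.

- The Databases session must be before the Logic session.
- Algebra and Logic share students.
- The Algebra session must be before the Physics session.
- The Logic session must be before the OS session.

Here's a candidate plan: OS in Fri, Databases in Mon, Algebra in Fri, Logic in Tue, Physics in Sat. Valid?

The Algebra session must be before the Physics session — holds.
Only 1 room is available per day — violated.
Algebra and Logic share students — holds.
The Databases session must be before the Logic session — holds.
The Logic session must be before the OS session — holds.

Invalid. Only 1 room is available per day.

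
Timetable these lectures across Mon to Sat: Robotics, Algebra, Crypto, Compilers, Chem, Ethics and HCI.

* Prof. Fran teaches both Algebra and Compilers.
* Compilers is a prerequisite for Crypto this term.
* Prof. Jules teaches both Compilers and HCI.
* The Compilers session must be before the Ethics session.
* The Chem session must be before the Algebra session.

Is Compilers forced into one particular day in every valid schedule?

Compilers can be Mon (e.g. Crypto=Tue, Chem=Mon, Ethics=Tue, Compilers=Mon, HCI=Tue, Algebra=Tue, Robotics=Mon) or Tue (e.g. Robotics -> Mon, Compilers -> Tue, HCI -> Mon, Chem -> Mon, Crypto -> Wed, Algebra -> Wed, Ethics -> Wed).

No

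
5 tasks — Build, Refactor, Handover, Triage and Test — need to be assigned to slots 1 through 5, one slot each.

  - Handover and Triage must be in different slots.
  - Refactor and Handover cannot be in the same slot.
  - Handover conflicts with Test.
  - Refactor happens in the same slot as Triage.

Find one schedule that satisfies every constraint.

Refactor -> 1, Handover -> 2, Triage -> 1, Test -> 1, Build -> 1

Checking: Handover(2) != Triage(1); Refactor(1) != Handover(2); Handover(2) != Test(1); Refactor = Triage = 1.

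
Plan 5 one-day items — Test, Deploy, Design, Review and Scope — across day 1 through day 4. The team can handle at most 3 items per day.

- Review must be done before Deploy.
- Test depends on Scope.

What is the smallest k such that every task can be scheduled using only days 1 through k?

2

The precedence chain requires at least 2 distinct days.
With at most 3 per day and 5 tasks, at least 2 days are needed.
2 works (last occupied day: day 2): for example Test -> day 2; Scope -> day 1; Review -> day 1; Deploy -> day 2; Design -> day 1.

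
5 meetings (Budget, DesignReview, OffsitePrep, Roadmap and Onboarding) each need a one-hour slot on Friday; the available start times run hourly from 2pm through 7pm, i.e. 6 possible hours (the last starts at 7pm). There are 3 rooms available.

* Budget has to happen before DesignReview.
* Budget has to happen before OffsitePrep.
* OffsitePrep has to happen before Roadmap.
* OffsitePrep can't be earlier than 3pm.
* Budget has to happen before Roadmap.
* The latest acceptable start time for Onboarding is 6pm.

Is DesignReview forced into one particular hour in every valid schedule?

No

DesignReview can be 3pm (e.g. OffsitePrep=3pm; Budget=2pm; Roadmap=4pm; DesignReview=3pm; Onboarding=2pm) or 4pm (e.g. Budget -> 2pm; OffsitePrep -> 3pm; Onboarding -> 2pm; Roadmap -> 4pm; DesignReview -> 4pm).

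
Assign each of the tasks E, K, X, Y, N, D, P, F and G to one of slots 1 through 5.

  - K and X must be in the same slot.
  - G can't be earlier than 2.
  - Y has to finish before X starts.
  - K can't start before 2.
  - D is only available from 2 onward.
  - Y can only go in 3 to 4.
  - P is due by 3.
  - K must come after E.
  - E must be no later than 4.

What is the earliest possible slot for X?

Precedence pushes X to at least 4.
X at 4 is achievable: E -> 1; F -> 1; K -> 4; G -> 2; P -> 1; N -> 1; Y -> 3; X -> 4; D -> 2.

4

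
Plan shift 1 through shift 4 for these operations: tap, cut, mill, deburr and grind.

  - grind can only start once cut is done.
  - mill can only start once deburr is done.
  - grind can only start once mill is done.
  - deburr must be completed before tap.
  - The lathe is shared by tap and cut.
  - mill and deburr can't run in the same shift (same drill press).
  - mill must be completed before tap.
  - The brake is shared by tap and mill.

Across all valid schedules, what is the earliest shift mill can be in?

shift 2

Precedence pushes mill to at least shift 2; downstream work caps mill at shift 3.
mill at shift 2 is achievable: cut=shift 1; mill=shift 2; grind=shift 3; deburr=shift 1; tap=shift 3.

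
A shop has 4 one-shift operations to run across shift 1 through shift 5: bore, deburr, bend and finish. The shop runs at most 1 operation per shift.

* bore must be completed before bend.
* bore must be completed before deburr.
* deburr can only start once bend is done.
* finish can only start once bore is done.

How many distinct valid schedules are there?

Splitting on bore: it can be shift 1 (12), shift 2 (3). Listing each branch's schedules as (deburr, bend, finish) by shift number:
bore=shift 1: (3,2,4) (3,2,5) (4,2,3) (4,2,5) (4,3,2) (4,3,5) (5,2,3) (5,2,4) (5,3,2) (5,3,4) (5,4,2) (5,4,3) — 12.
bore=shift 2: (4,3,5) (5,3,4) (5,4,3) — 3.
Summing: 12 + 3 = 15.

15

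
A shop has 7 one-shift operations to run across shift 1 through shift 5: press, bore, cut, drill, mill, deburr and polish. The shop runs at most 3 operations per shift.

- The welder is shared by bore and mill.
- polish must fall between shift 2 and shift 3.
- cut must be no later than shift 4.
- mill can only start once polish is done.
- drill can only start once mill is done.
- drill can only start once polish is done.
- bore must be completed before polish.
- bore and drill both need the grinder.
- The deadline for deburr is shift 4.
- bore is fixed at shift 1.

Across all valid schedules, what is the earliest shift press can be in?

shift 1

press at shift 1 is achievable: mill=shift 3; bore=shift 1; deburr=shift 2; drill=shift 4; cut=shift 1; polish=shift 2; press=shift 1.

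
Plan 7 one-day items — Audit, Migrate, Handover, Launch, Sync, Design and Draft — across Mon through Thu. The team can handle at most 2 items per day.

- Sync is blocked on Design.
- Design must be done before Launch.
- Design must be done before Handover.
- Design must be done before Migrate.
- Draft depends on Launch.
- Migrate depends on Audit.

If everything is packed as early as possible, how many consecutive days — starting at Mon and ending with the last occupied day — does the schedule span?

The precedence chain requires at least 3 distinct days.
With at most 2 per day and 7 work items, at least 4 days are needed.
4 works (last occupied day: Thu): for example Design -> Mon, Migrate -> Tue, Launch -> Tue, Sync -> Wed, Audit -> Mon, Handover -> Wed, Draft -> Thu.

4 days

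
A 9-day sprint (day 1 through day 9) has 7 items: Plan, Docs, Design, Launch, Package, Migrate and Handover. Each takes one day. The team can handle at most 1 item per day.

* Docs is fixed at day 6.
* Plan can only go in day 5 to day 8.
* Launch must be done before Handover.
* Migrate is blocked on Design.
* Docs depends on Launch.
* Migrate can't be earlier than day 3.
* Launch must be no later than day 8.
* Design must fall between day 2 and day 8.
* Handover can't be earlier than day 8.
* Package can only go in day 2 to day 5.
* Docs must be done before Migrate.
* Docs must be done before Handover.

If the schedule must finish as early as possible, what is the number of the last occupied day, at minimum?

8

The precedence chain requires at least 3 distinct days.
With at most 1 per day and 7 work items, at least 7 days are needed.
Handover can't be placed before day 8, so the schedule must run through at least day 8.
8 works (last occupied day: day 8): for example Package in day 2, Launch in day 1, Migrate in day 7, Docs in day 6, Plan in day 5, Design in day 3, Handover in day 8.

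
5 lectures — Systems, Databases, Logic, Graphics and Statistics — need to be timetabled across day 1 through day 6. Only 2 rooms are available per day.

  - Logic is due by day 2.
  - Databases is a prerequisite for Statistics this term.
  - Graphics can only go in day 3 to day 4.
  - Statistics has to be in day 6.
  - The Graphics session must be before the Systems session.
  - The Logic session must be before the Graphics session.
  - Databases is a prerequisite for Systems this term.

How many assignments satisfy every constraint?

Splitting on Systems: it can be day 4 (6), day 5 (16), day 6 (20). Listing each branch's schedules as (Databases, Logic, Graphics, Statistics) by day number:
Systems=day 4: (1,1,3,6) (1,2,3,6) (2,1,3,6) (2,2,3,6) (3,1,3,6) (3,2,3,6) — 6.
Systems=day 5: (1,1,3,6) (1,1,4,6) (1,2,3,6) (1,2,4,6) (2,1,3,6) (2,1,4,6) (2,2,3,6) (2,2,4,6) (3,1,3,6) (3,1,4,6) (3,2,3,6) (3,2,4,6) (4,1,3,6) (4,1,4,6) (4,2,3,6) (4,2,4,6) — 16.
Systems=day 6: (1,1,3,6) (1,1,4,6) (1,2,3,6) (1,2,4,6) (2,1,3,6) (2,1,4,6) (2,2,3,6) (2,2,4,6) (3,1,3,6) (3,1,4,6) (3,2,3,6) (3,2,4,6) (4,1,3,6) (4,1,4,6) (4,2,3,6) (4,2,4,6) (5,1,3,6) (5,1,4,6) (5,2,3,6) (5,2,4,6) — 20.
Summing: 6 + 16 + 20 = 42.

42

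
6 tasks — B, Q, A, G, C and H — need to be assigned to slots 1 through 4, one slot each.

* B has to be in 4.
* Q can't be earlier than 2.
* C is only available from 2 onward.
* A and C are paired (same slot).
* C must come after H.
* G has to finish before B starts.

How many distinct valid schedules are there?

Splitting on Q: it can be 2 (18), 3 (18), 4 (18). Listing each branch's schedules as (B, A, G, C, H):
Q=2: (4,2,1,2,1) (4,2,2,2,1) (4,2,3,2,1) (4,3,1,3,1) (4,3,1,3,2) (4,3,2,3,1) (4,3,2,3,2) (4,3,3,3,1) (4,3,3,3,2) (4,4,1,4,1) (4,4,1,4,2) (4,4,1,4,3) (4,4,2,4,1) (4,4,2,4,2) (4,4,2,4,3) (4,4,3,4,1) (4,4,3,4,2) (4,4,3,4,3) — 18.
Q=3: (4,2,1,2,1) (4,2,2,2,1) (4,2,3,2,1) (4,3,1,3,1) (4,3,1,3,2) (4,3,2,3,1) (4,3,2,3,2) (4,3,3,3,1) (4,3,3,3,2) (4,4,1,4,1) (4,4,1,4,2) (4,4,1,4,3) (4,4,2,4,1) (4,4,2,4,2) (4,4,2,4,3) (4,4,3,4,1) (4,4,3,4,2) (4,4,3,4,3) — 18.
Q=4: (4,2,1,2,1) (4,2,2,2,1) (4,2,3,2,1) (4,3,1,3,1) (4,3,1,3,2) (4,3,2,3,1) (4,3,2,3,2) (4,3,3,3,1) (4,3,3,3,2) (4,4,1,4,1) (4,4,1,4,2) (4,4,1,4,3) (4,4,2,4,1) (4,4,2,4,2) (4,4,2,4,3) (4,4,3,4,1) (4,4,3,4,2) (4,4,3,4,3) — 18.
Summing: 18 + 18 + 18 = 54.

54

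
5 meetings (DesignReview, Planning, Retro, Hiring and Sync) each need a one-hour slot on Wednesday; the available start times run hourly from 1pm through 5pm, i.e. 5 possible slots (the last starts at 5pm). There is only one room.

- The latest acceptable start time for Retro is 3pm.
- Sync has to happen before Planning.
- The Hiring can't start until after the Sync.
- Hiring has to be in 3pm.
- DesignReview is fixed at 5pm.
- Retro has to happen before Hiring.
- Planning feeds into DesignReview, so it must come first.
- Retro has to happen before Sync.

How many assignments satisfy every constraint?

Enumerating: DesignReview in 5pm, Sync in 2pm, Hiring in 3pm, Planning in 4pm, Retro in 1pm.

1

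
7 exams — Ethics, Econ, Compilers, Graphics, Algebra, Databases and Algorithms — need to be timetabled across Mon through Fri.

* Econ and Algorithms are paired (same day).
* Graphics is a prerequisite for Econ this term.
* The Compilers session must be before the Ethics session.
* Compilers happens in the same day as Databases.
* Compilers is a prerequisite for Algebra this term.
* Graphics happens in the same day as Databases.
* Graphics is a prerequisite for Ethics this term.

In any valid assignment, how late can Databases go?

Databases must be in the same day as Compilers, which can't be after Thu, so Databases is at most Thu.
Databases at Thu is achievable: Databases in Thu, Algorithms in Fri, Ethics in Fri, Graphics in Thu, Econ in Fri, Compilers in Thu, Algebra in Fri.

Thu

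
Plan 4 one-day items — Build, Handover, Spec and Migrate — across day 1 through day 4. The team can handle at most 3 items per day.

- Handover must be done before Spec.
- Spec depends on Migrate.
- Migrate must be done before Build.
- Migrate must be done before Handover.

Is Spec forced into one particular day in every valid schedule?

No

Spec can be day 3 (e.g. Build in day 2, Handover in day 2, Spec in day 3, Migrate in day 1) or day 4 (e.g. Handover -> day 2, Migrate -> day 1, Spec -> day 4, Build -> day 2).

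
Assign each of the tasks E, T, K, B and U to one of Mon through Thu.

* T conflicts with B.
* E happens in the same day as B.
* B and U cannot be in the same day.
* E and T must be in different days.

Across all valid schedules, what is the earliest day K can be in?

K at Mon is achievable: U in Tue, B in Mon, E in Mon, T in Tue, K in Mon.

Mon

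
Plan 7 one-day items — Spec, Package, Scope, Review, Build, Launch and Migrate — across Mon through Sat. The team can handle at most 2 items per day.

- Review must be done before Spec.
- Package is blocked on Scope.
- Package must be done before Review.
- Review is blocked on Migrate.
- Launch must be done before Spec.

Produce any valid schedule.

Package=Tue, Review=Wed, Migrate=Tue, Scope=Mon, Spec=Thu, Build=Wed, Launch=Mon

Checking: Review(Wed) before Spec(Thu); Scope(Mon) before Package(Tue); Migrate(Tue) before Review(Wed); Package(Tue) before Review(Wed); Launch(Mon) before Spec(Thu); max 2 per day (cap 2).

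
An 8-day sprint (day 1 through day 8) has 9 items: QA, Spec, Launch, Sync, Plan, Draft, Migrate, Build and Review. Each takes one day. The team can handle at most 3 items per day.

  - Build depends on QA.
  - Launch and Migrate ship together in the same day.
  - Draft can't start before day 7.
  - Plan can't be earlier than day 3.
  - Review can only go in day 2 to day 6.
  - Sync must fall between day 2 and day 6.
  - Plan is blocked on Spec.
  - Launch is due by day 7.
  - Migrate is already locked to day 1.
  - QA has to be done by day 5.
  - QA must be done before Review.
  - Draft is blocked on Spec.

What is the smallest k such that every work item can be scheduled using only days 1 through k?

7

The precedence chain requires at least 2 distinct days.
With at most 3 per day and 9 work items, at least 3 days are needed.
Draft can't be placed before day 7, so the schedule must run through at least day 7.
7 works (last occupied day: day 7): for example Sync in day 2, Plan in day 3, Draft in day 7, Review in day 2, QA in day 1, Migrate in day 1, Launch in day 1, Spec in day 2, Build in day 3.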